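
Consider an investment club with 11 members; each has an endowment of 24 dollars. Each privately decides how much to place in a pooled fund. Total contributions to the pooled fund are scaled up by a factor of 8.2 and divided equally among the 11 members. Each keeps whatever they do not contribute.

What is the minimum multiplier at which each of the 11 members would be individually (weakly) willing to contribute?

A contributed unit returns (multiplier)/11 to its contributor.
This reaches 1 exactly when the multiplier is 11.

11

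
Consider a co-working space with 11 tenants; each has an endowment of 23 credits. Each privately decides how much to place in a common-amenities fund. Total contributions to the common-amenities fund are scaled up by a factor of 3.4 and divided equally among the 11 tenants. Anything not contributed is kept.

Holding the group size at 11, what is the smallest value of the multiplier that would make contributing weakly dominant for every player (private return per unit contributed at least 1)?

A contributed unit returns (multiplier)/11 to its contributor.
This reaches 1 exactly when the multiplier is 11.

11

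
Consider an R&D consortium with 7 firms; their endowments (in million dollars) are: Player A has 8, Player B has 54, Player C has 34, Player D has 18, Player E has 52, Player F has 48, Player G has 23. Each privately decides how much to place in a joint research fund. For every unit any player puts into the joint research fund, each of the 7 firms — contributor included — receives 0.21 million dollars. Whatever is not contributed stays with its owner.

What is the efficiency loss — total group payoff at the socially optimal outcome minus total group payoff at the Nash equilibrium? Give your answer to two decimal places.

111.39 million dollars

The private return per contributed unit is 0.21 < 1 for everyone, so the Nash equilibrium is zero contribution and the group total is Σ E_j = 8 + 54 + 34 + 18 + 52 + 48 + 23 = 237.
Each contributed unit returns 1.470 to the group, so the social optimum is full contribution by everyone: group total = 1.470 × 237 = 348.39.
Efficiency loss = (1.470 − 1) × 237 = 111.39.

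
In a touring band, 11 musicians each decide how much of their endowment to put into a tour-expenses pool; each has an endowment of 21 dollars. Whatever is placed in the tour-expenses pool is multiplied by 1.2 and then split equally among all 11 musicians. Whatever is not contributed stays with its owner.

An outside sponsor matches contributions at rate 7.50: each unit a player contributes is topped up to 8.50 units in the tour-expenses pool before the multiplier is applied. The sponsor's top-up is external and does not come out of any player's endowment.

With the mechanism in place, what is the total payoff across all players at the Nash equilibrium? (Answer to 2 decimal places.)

Even with the mechanism, each unit contributed returns only 1.2 × 8.50 / 11 = 0.9273 per unit of net cost, so contributing nothing is still dominant.
At the Nash equilibrium no one contributes; group total payoff = 11 × 21 = 231.

231.00 dollars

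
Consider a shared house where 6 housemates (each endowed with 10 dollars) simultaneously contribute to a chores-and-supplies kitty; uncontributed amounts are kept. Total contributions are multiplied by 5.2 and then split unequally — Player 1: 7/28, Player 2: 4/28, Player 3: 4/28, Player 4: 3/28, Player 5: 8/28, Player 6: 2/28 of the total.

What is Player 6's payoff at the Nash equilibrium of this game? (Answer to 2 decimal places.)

17.43 dollars

For player j, contributing a unit is worthwhile iff 5.2 × (j's share) ≥ 1, i.e. iff j's share is at least 0.1923.
The shares above 0.1923 belong to Player 1 and Player 5, contributing 10 each; the remaining 4 contribute 0. Total contributed: 20.
Player 6 keeps 10 and receives 5.2 × 20 × 2/28 = 7.43 from the chores-and-supplies kitty, for a payoff of 17.43.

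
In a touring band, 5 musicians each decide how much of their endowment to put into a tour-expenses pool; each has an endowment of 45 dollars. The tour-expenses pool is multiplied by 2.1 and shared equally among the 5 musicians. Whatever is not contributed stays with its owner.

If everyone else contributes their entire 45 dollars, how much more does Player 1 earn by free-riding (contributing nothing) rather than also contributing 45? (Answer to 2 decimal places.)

Switching from a contribution of 45 to 0 lets Player 1 keep an extra 45 dollars, but lowers the tour-expenses pool by 45, which costs Player 1 their own share of that drop: 2.1/5 × 45 = 18.90.
Net gain = 45 − 18.90 = 26.10. The private return per contributed unit (0.4200) is below 1, so free-riding is indeed the best response regardless of what the others do.

26.10 dollars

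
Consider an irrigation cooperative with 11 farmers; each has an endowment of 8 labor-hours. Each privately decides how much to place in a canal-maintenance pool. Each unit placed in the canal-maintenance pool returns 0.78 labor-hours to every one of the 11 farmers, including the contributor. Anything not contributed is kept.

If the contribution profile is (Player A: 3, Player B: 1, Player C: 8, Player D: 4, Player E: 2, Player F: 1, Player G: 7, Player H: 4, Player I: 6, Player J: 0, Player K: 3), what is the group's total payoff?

383.62 labor-hours

Total contributed: 3 + 1 + 8 + 4 + 2 + 1 + 7 + 4 + 6 + 0 + 3 = 39; total kept: 11 × 8 − 39 = 49.
The canal-maintenance pool pays out 0.78 × 11 × 39 = 334.62 in aggregate.
Group total = 49 + 334.62 = 383.62.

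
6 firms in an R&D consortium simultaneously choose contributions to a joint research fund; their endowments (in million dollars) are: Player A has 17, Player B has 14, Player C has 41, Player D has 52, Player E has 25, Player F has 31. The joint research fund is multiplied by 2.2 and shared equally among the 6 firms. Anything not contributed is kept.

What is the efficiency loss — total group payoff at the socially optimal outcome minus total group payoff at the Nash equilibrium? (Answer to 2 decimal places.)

The private return per contributed unit is 2.2/6 = 0.3667 < 1 for every player regardless of endowment, so the Nash equilibrium is zero contribution and the group total is Σ E_j = 17 + 14 + 41 + 52 + 25 + 31 = 180.
Each contributed unit returns 2.200 to the group, so the social optimum is full contribution by everyone: group total = 2.200 × 180 = 396.00.
Efficiency loss = (2.200 − 1) × 180 = 216.00.

216.00 million dollars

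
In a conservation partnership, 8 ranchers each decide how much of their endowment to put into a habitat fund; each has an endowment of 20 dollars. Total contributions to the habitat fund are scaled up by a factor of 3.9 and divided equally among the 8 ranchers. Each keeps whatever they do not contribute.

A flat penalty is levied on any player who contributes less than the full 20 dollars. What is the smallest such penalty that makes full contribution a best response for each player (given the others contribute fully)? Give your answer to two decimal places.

Given the others contribute fully, the best deviation is to contribute 0 (any partial contribution still incurs the fine and gives up units whose private return 0.4875 is below 1).
Deviating from 20 to 0 saves 20 dollars but forfeits the deviator's share of the drop in the habitat fund: 3.9/8 × 20 = 9.75.
So the deviation gain is 20 − 9.75 = 10.25, and the fine must be at least 10.25 dollars to wipe it out.

10.25 dollars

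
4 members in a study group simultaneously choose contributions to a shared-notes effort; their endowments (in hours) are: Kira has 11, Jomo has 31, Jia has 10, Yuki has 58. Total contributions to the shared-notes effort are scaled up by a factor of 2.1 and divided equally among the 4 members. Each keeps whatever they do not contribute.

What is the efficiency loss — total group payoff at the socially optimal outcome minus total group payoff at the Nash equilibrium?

121.00 hours

The private return per contributed unit is 2.1/4 = 0.5250 < 1 for every player regardless of endowment, so the Nash equilibrium is zero contribution and the group total is Σ E_j = 11 + 31 + 10 + 58 = 110.
Each contributed unit returns 2.100 to the group, so the social optimum is full contribution by everyone: group total = 2.100 × 110 = 231.00.
Efficiency loss = (2.100 − 1) × 110 = 121.00.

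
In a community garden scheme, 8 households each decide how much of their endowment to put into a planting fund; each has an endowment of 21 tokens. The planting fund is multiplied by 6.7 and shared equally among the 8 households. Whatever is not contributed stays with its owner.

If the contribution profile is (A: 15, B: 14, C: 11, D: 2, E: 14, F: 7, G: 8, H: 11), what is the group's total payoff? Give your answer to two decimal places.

Total contributed: 15 + 14 + 11 + 2 + 14 + 7 + 8 + 11 = 82; total kept: 8 × 21 − 82 = 86.
The planting fund pays out 6.7 × 82 = 549.40 in aggregate.
Group total = 86 + 549.40 = 635.40.

635.40 tokens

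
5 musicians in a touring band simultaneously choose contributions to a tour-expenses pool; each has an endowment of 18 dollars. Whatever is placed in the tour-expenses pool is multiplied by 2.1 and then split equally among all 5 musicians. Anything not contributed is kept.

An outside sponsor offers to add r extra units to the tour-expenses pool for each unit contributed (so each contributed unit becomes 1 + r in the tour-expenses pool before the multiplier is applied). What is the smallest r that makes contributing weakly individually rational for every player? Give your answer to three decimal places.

1.381

With matching at rate r, one contributed unit becomes (1 + r) in the tour-expenses pool and returns 2.1 × (1 + r) / 5 to the contributor.
Setting this equal to 1: 1 + r = 5/2.1 = 2.3810.
So the minimum matching rate is r = 2.3810 − 1 = 1.381.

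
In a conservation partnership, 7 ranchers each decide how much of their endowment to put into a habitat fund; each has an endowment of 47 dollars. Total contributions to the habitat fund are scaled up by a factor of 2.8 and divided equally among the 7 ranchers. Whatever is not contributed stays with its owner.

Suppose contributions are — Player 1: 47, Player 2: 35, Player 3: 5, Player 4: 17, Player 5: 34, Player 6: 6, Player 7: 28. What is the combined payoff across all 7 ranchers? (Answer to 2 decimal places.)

Total contributed: 47 + 35 + 5 + 17 + 34 + 6 + 28 = 172; total kept: 7 × 47 − 172 = 157.
The habitat fund pays out 2.8 × 172 = 481.60 in aggregate.
Group total = 157 + 481.60 = 638.60.

638.60 dollars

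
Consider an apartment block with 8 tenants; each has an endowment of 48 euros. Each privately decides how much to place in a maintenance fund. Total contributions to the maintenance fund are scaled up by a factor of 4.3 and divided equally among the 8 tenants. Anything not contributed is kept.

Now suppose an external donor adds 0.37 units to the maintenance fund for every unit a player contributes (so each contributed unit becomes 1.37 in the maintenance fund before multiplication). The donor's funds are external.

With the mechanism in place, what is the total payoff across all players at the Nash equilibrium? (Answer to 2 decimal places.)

384.00 euros

The effective private return is 4.3 × 1.37 / 8 = 0.7364, which is still under 1, so the mechanism doesn't change anyone's dominant strategy: zero contribution.
At the Nash equilibrium no one contributes; group total payoff = 8 × 48 = 384.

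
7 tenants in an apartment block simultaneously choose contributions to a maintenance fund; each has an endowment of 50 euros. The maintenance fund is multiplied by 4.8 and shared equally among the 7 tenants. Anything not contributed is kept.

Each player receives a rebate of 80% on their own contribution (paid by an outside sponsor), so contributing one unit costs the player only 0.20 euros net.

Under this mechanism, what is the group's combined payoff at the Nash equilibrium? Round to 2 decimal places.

The effective private return per unit is now (4.8/7) / 0.20 = 3.4286 > 1, so every player's dominant strategy flips to full contribution.
So the Nash equilibrium is full contribution by all 7; the group earns 7 × (50 × 0.80 + 4.8 × 50) = 1960.00.

1960.00 euros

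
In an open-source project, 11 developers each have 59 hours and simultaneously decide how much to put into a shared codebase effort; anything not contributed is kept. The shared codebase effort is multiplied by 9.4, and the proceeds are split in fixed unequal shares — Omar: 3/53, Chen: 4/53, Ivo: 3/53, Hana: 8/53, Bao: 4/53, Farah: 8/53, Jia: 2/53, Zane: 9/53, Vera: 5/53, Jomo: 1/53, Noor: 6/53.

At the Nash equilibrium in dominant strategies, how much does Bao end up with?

226.43 hours

Player j's private return per contributed unit is 9.4 × (j's share). Contributing is weakly dominant for j when that share is at least 1/9.4 = 0.1064, and contributing 0 is dominant otherwise.
Hana, Farah, Zane and Noor clear that bar, contributing 59 each; the remaining 7 contribute 0. Total contributed: 236.
Bao keeps 59 and receives 9.4 × 236 × 4/53 = 167.43 from the shared codebase effort, for a payoff of 226.43.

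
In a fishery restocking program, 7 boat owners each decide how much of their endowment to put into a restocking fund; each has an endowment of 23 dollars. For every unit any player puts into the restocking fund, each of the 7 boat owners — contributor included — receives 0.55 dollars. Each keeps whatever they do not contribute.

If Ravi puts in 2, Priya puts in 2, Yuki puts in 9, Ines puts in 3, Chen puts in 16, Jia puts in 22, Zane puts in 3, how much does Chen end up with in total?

Total contributed: 2 + 2 + 9 + 3 + 16 + 22 + 3 = 57.
Each receives 0.55 × 57 = 31.35 from the restocking fund.
Chen keeps 23 − 16 = 7, so Chen's payoff is 7 + 31.35 = 38.35.

38.35 dollars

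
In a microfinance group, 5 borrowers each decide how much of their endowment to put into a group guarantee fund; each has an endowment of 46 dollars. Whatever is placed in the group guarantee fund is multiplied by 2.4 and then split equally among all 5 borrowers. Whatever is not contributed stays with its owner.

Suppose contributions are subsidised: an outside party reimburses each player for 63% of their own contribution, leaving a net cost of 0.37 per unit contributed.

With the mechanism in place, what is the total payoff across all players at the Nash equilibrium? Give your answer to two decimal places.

696.90 dollars

The effective private return per unit is now (2.4/5) / 0.37 = 1.2973 > 1, so every player's dominant strategy flips to full contribution.
So the Nash equilibrium is full contribution by all 5; the group earns 5 × (46 × 0.63 + 2.4 × 46) = 696.90.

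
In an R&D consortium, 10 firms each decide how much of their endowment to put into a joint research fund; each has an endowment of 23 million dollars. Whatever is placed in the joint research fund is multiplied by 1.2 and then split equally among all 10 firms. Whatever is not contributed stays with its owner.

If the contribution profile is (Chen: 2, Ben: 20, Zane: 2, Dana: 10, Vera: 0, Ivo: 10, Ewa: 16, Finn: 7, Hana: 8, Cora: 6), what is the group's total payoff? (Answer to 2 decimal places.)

246.20 million dollars

Total contributed: 2 + 20 + 2 + 10 + 0 + 10 + 16 + 7 + 8 + 6 = 81; total kept: 10 × 23 − 81 = 149.
The joint research fund pays out 1.2 × 81 = 97.20 in aggregate.
Group total = 149 + 97.20 = 246.20.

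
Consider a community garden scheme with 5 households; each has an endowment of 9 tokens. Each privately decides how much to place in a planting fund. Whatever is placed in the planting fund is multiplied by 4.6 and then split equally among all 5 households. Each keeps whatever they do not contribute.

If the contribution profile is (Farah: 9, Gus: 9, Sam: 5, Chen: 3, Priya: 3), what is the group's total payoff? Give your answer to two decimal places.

149.40 tokens

Total contributed: 9 + 9 + 5 + 3 + 3 = 29; total kept: 5 × 9 − 29 = 16.
The planting fund pays out 4.6 × 29 = 133.40 in aggregate.
Group total = 16 + 133.40 = 149.40.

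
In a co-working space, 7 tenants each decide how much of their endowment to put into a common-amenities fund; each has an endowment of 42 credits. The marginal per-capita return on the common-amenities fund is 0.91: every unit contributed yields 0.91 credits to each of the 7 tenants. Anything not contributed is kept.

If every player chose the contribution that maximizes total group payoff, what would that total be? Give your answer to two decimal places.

Each contributed unit returns 6.370 to the group as a whole (0.91 to each of 7 players), which exceeds 1, so the social optimum is full contribution: group total = 6.370 × 294 = 1872.78.

1872.78 credits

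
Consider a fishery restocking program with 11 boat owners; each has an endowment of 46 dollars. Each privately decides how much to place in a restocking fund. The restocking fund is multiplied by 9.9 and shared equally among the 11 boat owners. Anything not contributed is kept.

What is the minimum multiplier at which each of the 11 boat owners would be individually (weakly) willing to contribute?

A contributed unit returns (multiplier)/11 to its contributor.
This reaches 1 exactly when the multiplier is 11.

11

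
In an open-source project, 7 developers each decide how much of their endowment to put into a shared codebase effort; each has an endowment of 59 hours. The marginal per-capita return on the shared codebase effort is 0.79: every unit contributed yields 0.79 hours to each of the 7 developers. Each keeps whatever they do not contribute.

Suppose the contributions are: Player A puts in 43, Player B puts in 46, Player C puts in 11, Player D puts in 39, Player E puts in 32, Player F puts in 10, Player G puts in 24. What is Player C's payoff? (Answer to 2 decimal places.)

Total contributed: 43 + 46 + 11 + 39 + 32 + 10 + 24 = 205.
Each receives 0.79 × 205 = 161.95 from the shared codebase effort.
Player C keeps 59 − 11 = 48, so Player C's payoff is 48 + 161.95 = 209.95.

209.95 hours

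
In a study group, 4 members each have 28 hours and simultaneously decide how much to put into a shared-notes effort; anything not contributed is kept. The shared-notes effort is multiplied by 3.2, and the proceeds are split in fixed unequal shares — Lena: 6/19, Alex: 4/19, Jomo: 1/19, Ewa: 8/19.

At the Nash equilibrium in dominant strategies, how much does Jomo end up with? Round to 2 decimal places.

For player j, contributing a unit is worthwhile iff 3.2 × (j's share) ≥ 1, i.e. iff j's share is at least 0.3125.
Lena and Ewa clear that bar, contributing 28 each; the remaining 2 contribute 0. Total contributed: 56.
Jomo keeps 28 and receives 3.2 × 56 × 1/19 = 9.43 from the shared-notes effort, for a payoff of 37.43.

37.43 hours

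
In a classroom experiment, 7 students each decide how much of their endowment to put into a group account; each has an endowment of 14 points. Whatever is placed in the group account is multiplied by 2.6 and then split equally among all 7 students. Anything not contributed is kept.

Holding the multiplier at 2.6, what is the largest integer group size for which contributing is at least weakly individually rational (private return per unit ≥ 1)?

2

Private return per unit is 2.6/(group size), which is ≥ 1 whenever the group size is ≤ 2.6.
The largest such integer is 2.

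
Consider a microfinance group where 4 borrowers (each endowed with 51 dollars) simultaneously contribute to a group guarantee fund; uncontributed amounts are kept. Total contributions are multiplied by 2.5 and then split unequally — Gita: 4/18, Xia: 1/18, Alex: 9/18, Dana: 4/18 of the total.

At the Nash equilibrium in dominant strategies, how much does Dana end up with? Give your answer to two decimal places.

For player j, contributing a unit is worthwhile iff 2.5 × (j's share) ≥ 1, i.e. iff j's share is at least 0.4000.
Only Alex (9/18) clears that bar, contributing 51; the remaining 3 contribute 0. Total contributed: 51.
Dana keeps 51 and receives 2.5 × 51 × 4/18 = 28.33 from the group guarantee fund, for a payoff of 79.33.

79.33 dollars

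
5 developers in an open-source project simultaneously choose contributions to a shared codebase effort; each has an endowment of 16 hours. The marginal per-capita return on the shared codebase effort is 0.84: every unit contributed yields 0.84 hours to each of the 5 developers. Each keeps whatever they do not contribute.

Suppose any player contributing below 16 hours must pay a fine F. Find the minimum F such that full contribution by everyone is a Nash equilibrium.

Given the others contribute fully, the best deviation is to contribute 0 (any partial contribution still incurs the fine and gives up units whose private return 0.84 is below 1).
Deviating from 16 to 0 saves 16 hours but forfeits the deviator's share of the drop in the shared codebase effort: 0.84 × 16 = 13.44.
So the deviation gain is 16 − 13.44 = 2.56, and the fine must be at least 2.56 hours to wipe it out.

2.56 hours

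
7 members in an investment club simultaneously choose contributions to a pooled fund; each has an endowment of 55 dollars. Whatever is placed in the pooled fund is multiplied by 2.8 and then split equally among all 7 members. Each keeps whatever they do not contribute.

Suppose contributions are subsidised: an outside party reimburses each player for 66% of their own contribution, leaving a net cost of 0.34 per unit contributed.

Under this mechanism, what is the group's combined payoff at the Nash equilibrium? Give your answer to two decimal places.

1332.10 dollars

With the mechanism, a contributed unit returns (2.8/7) / 0.34 = 1.1765 per unit of net cost to the contributor — now above 1 — so contributing fully is weakly dominant for every player.
So the Nash equilibrium is full contribution by all 7; the group earns 7 × (55 × 0.66 + 2.8 × 55) = 1332.10.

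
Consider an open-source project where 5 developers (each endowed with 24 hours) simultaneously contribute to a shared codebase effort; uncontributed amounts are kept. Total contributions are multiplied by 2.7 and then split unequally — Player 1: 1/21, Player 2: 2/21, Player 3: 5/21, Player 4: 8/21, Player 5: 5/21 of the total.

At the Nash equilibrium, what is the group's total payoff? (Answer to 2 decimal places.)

Each unit j contributes comes back to j as 2.7 × (j's share), so j prefers to contribute only if that share exceeds 1/2.7 = 0.3704; otherwise keeping the unit dominates.
Only Player 4 (8/21) clears that bar, contributing 24; the remaining 4 contribute 0. Total contributed: 24.
The shared codebase effort pays out 2.7 × 24 = 64.80 in total (split across the unequal shares, but the aggregate is all that matters for the group sum).
The 4 free-riders keep 24 each, adding 96. Group total = 96 + 64.80 = 160.80.

160.80 hours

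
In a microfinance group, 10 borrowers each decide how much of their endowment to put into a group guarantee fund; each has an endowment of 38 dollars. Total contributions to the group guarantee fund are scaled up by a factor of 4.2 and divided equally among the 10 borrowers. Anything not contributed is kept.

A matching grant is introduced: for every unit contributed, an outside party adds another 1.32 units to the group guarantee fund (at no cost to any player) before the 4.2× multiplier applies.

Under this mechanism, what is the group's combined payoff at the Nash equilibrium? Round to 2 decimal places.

With the mechanism, a contributed unit returns 4.2 × 2.32 / 10 = 0.9744 per unit of net cost — still below 1 — so contributing 0 remains dominant for every player.
Everyone keeps their endowment and the group total is 10 × 38 = 380.

380.00 dollars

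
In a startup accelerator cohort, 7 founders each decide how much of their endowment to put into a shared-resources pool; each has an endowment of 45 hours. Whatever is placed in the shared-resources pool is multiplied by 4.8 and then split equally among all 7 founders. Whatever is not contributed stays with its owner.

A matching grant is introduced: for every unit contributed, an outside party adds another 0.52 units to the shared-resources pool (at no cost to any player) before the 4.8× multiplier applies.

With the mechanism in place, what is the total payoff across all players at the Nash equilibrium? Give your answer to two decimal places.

Under the mechanism each unit contributed yields 4.8 × 1.52 / 7 = 1.0423 back to its contributor per unit of net cost, which exceeds 1, making full contribution the dominant choice for everyone.
So the Nash equilibrium is full contribution by all 7; the group earns 4.8 × 1.52 × 315 = 2298.24.

2298.24 hours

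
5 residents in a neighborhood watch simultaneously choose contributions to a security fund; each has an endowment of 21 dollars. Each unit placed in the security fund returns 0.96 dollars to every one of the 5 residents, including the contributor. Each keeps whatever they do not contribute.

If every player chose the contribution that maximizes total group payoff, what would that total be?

504.00 dollars

Each contributed unit returns 4.800 to the group as a whole (0.96 to each of 5 players), which exceeds 1, so the social optimum is full contribution: group total = 4.800 × 105 = 504.00.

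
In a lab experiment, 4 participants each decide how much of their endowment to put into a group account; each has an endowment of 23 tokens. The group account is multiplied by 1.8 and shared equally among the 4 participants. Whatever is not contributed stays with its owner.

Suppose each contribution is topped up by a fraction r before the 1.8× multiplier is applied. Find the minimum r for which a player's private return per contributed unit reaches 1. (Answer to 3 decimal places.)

1.222

With matching at rate r, one contributed unit becomes (1 + r) in the group account and returns 1.8 × (1 + r) / 4 to the contributor.
Setting this equal to 1: 1 + r = 4/1.8 = 2.2222.
So the minimum matching rate is r = 2.2222 − 1 = 1.222.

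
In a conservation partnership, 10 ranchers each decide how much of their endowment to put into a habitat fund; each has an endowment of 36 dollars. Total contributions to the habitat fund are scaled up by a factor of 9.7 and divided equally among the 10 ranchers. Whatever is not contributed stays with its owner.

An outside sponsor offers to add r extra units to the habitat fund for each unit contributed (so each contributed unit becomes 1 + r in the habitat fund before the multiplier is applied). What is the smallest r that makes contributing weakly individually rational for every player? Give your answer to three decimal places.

0.031

With matching at rate r, one contributed unit becomes (1 + r) in the habitat fund and returns 9.7 × (1 + r) / 10 to the contributor.
Setting this equal to 1: 1 + r = 10/9.7 = 1.0309.
So the minimum matching rate is r = 1.0309 − 1 = 0.031.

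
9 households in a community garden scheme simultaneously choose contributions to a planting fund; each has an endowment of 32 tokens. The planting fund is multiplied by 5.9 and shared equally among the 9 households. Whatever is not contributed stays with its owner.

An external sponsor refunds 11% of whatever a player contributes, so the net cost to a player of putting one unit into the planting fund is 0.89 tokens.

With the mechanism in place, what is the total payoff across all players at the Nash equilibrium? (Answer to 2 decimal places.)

The effective private return is (5.9/9) / 0.89 = 0.7366, which is still under 1, so the mechanism doesn't change anyone's dominant strategy: zero contribution.
Everyone keeps their endowment and the group total is 9 × 32 = 288.

288.00 tokens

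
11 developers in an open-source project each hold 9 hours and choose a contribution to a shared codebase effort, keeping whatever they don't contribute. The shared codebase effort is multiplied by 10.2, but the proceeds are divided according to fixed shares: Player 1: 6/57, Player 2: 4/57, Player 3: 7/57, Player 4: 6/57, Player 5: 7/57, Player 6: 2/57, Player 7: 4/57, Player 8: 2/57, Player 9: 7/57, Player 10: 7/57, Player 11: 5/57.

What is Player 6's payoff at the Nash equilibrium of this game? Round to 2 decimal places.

Player j's private return per contributed unit is 10.2 × (j's share). Contributing is weakly dominant for j when that share is at least 1/10.2 = 0.0980, and contributing 0 is dominant otherwise.
Player 1, Player 3, Player 4, Player 5, Player 9 and Player 10 are above the threshold, contributing 9 each; the remaining 5 contribute 0. Total contributed: 54.
Player 6 keeps 9 and receives 10.2 × 54 × 2/57 = 19.33 from the shared codebase effort, for a payoff of 28.33.

28.33 hours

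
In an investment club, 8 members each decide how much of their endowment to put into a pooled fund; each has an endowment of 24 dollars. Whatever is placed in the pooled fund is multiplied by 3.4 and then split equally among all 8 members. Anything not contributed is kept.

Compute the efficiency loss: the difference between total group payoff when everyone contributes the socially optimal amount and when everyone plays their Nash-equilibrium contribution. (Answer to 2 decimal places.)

460.80 dollars

Each contributed unit returns 3.4/8 = 0.4250 to its contributor — below 1 — so contributing 0 is dominant for every player. At the Nash equilibrium everyone keeps their 24, and the group total is 8 × 24 = 192.
Each contributed unit returns 3.400 to the group as a whole (0.4250 to each of 8 players), which exceeds 1, so the social optimum is full contribution: group total = 3.400 × 192 = 652.80.
Efficiency loss = 652.80 − 192 = 460.80.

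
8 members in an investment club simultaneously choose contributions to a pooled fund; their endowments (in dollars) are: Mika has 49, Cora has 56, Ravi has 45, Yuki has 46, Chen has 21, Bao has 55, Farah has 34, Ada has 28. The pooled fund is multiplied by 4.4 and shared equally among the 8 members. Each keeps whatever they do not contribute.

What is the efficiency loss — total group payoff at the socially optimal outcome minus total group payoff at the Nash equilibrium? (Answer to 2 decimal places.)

The private return per contributed unit is 4.4/8 = 0.5500 < 1 for every player regardless of endowment, so the Nash equilibrium is zero contribution and the group total is Σ E_j = 49 + 56 + 45 + 46 + 21 + 55 + 34 + 28 = 334.
Each contributed unit returns 4.400 to the group, so the social optimum is full contribution by everyone: group total = 4.400 × 334 = 1469.60.
Efficiency loss = (4.400 − 1) × 334 = 1135.60.

1135.60 dollars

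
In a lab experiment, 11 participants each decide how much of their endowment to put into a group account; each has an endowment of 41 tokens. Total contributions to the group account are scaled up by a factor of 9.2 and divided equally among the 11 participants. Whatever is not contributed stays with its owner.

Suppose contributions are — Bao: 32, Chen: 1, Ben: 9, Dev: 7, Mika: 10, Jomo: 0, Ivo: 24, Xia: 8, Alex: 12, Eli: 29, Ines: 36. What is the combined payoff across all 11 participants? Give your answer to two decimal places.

1828.60 tokens

Total contributed: 32 + 1 + 9 + 7 + 10 + 0 + 24 + 8 + 12 + 29 + 36 = 168; total kept: 11 × 41 − 168 = 283.
The group account pays out 9.2 × 168 = 1545.60 in aggregate.
Group total = 283 + 1545.60 = 1828.60.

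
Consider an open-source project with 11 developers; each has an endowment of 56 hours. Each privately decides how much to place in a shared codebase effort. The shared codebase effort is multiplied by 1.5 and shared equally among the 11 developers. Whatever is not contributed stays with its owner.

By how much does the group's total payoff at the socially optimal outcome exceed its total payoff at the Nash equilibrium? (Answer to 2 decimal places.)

Each contributed unit returns 1.5/11 = 0.1364 to its contributor — below 1 — so contributing 0 is dominant for every player. At the Nash equilibrium everyone keeps their 56, and the group total is 11 × 56 = 616.
Each contributed unit returns 1.500 to the group as a whole (0.1364 to each of 11 players), which exceeds 1, so the social optimum is full contribution: group total = 1.500 × 616 = 924.00.
Efficiency loss = 924.00 − 616 = 308.00.

308.00 hours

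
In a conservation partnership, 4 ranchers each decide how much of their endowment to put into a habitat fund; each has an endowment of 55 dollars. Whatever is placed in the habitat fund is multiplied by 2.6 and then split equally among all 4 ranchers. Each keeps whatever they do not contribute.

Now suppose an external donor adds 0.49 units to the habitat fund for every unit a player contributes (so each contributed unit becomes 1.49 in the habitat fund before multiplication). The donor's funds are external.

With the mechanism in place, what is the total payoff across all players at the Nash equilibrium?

220.00 dollars

Even with the mechanism, each unit contributed returns only 2.6 × 1.49 / 4 = 0.9685 per unit of net cost, so contributing nothing is still dominant.
At the Nash equilibrium no one contributes; group total payoff = 4 × 55 = 220.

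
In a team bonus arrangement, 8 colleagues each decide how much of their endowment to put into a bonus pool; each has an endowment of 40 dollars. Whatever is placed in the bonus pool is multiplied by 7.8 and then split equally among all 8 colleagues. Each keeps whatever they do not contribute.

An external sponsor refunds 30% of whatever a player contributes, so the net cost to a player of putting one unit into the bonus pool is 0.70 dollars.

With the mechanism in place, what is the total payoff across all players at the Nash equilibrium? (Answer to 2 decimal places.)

2592.00 dollars

The effective private return per unit is now (7.8/8) / 0.70 = 1.3929 > 1, so every player's dominant strategy flips to full contribution.
So the Nash equilibrium is full contribution by all 8; the group earns 8 × (40 × 0.30 + 7.8 × 40) = 2592.00.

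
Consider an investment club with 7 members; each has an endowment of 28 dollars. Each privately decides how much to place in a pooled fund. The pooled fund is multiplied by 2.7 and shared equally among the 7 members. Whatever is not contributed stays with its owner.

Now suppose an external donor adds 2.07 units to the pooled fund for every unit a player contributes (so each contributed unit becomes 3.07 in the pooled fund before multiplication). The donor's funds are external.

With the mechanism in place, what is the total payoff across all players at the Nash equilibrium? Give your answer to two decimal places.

The effective private return per unit is now 2.7 × 3.07 / 7 = 1.1841 > 1, so every player's dominant strategy flips to full contribution.
At the Nash equilibrium everyone contributes 28. Group total payoff = 2.7 × 3.07 × 196 = 1624.64.

1624.64 dollars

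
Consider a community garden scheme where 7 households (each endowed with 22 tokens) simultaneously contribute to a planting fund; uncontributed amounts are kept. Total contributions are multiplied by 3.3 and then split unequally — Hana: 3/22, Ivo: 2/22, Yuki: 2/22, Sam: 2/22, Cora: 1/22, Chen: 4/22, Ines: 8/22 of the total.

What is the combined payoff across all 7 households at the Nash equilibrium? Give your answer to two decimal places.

204.60 tokens

Each unit j contributes comes back to j as 3.3 × (j's share), so j prefers to contribute only if that share exceeds 1/3.3 = 0.3030; otherwise keeping the unit dominates.
The only share above 0.3030 is Ines's 8/22, contributing 22; the remaining 6 contribute 0. Total contributed: 22.
The planting fund pays out 3.3 × 22 = 72.60 in total (split across the unequal shares, but the aggregate is all that matters for the group sum).
The 6 free-riders keep 22 each, adding 132. Group total = 132 + 72.60 = 204.60.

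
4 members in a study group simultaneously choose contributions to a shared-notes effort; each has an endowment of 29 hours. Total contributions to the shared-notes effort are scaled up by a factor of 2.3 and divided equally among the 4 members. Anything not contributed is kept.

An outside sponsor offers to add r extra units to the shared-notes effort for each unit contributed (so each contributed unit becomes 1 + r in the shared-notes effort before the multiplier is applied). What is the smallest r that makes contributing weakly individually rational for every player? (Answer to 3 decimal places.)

With matching at rate r, one contributed unit becomes (1 + r) in the shared-notes effort and returns 2.3 × (1 + r) / 4 to the contributor.
Setting this equal to 1: 1 + r = 4/2.3 = 1.7391.
So the minimum matching rate is r = 1.7391 − 1 = 0.739.

0.739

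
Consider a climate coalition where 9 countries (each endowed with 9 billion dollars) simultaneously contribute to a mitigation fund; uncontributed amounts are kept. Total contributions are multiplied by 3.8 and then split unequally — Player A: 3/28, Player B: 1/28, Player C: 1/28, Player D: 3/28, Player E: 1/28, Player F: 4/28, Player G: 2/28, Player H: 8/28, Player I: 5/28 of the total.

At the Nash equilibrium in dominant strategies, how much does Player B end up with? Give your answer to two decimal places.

A player with share s gets back 3.8·s per unit contributed, so full contribution is dominant for anyone with s > 1/3.8 = 0.2632 and zero contribution is dominant for anyone below.
Only Player H (8/28) clears that bar, contributing 9; the remaining 8 contribute 0. Total contributed: 9.
Player B keeps 9 and receives 3.8 × 9 × 1/28 = 1.22 from the mitigation fund, for a payoff of 10.22.

10.22 billion dollars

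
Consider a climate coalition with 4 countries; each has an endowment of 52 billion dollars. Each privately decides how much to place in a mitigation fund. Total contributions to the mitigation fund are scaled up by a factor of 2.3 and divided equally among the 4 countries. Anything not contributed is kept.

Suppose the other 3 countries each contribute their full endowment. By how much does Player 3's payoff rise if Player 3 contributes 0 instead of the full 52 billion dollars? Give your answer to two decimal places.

Switching from a contribution of 52 to 0 lets Player 3 keep an extra 52 billion dollars, but lowers the mitigation fund by 52, which costs Player 3 their own share of that drop: 2.3/4 × 52 = 29.90.
Net gain = 52 − 29.90 = 22.10. The private return per contributed unit (0.5750) is below 1, so free-riding is indeed the best response regardless of what the others do.

22.10 billion dollars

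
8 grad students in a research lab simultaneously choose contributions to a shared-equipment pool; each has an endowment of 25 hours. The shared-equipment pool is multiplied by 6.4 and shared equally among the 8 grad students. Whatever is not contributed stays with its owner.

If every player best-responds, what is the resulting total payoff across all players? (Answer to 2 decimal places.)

Each contributed unit returns 6.4/8 = 0.8000 to its contributor — below 1 — so contributing 0 is dominant for every player. At the Nash equilibrium everyone keeps their 25, and the group total is 8 × 25 = 200.

200.00 hours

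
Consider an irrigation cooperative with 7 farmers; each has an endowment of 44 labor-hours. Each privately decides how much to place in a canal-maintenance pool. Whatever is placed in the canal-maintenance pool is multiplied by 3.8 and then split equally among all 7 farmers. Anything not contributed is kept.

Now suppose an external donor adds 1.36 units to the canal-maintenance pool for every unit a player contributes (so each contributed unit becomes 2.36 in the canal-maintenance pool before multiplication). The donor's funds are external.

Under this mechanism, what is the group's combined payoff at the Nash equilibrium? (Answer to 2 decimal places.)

2762.14 labor-hours

With the mechanism, a contributed unit returns 3.8 × 2.36 / 7 = 1.2811 per unit of net cost to the contributor — now above 1 — so contributing fully is weakly dominant for every player.
So the Nash equilibrium is full contribution by all 7; the group earns 3.8 × 2.36 × 308 = 2762.14.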